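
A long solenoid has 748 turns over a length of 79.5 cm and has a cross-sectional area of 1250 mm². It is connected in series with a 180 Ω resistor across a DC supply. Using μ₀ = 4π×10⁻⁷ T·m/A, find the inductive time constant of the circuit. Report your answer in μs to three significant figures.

τ ≈ 6.14 μs

A = 1250 mm² = 1.250×10^-3 m².
L = μ₀N²A/ℓ = (4π×10⁻⁷)(748)²(1.250×10^-3)/(0.795) = 1.105×10^-3 H.
τ = L/R = (1.105×10^-3)/(180) = 6.142×10^-6 s.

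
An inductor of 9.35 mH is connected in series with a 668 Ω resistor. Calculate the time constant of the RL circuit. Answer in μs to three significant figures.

τ ≈ 14.0 μs

τ = L/R = (9.350×10^-3 H)/(668 Ω) = 1.400×10^-5 s.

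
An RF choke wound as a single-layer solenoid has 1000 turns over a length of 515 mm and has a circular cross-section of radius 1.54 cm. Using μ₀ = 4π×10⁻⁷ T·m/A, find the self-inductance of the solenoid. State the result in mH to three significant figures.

A = πr² = π(1.540×10^-2 m)² = 7.451×10^-4 m².
For a long solenoid, L = μ₀N²A/ℓ.
L = (4π×10⁻⁷)(1000)²(7.451×10^-4)/(0.515 m) = 1.818×10^-3 H.

L ≈ 1.82 mH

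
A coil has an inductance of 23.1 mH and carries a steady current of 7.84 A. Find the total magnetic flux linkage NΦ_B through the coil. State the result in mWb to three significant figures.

NΦ_B ≈ 181 mWb

From L = NΦ_B/I, the flux linkage is NΦ_B = LI.
NΦ_B = (2.310×10^-2 H)(7.84 A) = 0.1811 Wb.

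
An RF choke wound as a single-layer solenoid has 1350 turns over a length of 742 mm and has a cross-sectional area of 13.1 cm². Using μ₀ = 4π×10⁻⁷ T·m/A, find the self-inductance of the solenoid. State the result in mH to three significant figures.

L ≈ 4.04 mH

A = 13.1 cm² = 1.310×10^-3 m².
For a long solenoid, L = μ₀N²A/ℓ.
L = (4π×10⁻⁷)(1350)²(1.310×10^-3)/(0.742 m) = 4.043×10^-3 H.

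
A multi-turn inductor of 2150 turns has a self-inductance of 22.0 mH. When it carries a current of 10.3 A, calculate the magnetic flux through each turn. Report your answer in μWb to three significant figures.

From L = NΦ_B/I, the flux per turn is Φ_B = LI/N.
Φ_B = (2.200×10^-2 H)(10.3 A)/2150 = 1.054×10^-4 Wb.

Φ_B ≈ 105 μWb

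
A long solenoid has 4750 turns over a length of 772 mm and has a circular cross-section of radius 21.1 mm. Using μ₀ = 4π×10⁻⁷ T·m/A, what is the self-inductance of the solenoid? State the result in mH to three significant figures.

A = πr² = π(2.110×10^-2 m)² = 1.399×10^-3 m².
For a long solenoid, L = μ₀N²A/ℓ.
L = (4π×10⁻⁷)(4750)²(1.399×10^-3)/(0.772 m) = 5.137×10^-2 H.

L ≈ 51.4 mH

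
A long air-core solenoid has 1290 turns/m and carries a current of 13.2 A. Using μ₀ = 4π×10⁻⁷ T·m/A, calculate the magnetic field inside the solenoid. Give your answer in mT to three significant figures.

Inside a long solenoid, B = μ₀nI.
B = (4π×10⁻⁷)(1.290×10^3 m⁻¹)(13.2 A) = 2.140×10^-2 T.

B ≈ 21.4 mT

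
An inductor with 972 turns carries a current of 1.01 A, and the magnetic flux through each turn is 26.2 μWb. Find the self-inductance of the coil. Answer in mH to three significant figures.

Self-inductance is defined by L = NΦ_B/I (flux linkage over current).
L = (972)(2.620×10^-5 Wb)/(1.01 A) = 2.521×10^-2 H.

L ≈ 25.2 mH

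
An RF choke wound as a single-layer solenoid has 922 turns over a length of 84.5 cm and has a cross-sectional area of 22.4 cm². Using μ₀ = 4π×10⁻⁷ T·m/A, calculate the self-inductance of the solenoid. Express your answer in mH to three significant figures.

L ≈ 2.83 mH

A = 22.4 cm² = 2.240×10^-3 m².
For a long solenoid, L = μ₀N²A/ℓ.
L = (4π×10⁻⁷)(922)²(2.240×10^-3)/(0.845 m) = 2.832×10^-3 H.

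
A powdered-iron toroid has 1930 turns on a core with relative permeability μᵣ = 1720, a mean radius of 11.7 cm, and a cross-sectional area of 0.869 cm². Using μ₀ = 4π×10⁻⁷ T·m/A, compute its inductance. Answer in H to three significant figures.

For a thin toroid, L = μ₀μᵣN²A/(2πR).
L = (4π×10⁻⁷)(1720)(1930)²(8.690×10^-5) / (2π×0.117 m) = 0.9517 H.

L ≈ 0.952 H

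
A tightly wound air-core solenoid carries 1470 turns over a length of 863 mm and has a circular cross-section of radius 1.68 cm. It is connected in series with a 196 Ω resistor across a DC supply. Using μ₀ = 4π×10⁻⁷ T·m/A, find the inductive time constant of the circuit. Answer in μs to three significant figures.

τ ≈ 14.2 μs

A = πr² = π(1.680×10^-2 m)² = 8.867×10^-4 m².
L = μ₀N²A/ℓ = (4π×10⁻⁷)(1470)²(8.867×10^-4)/(0.863) = 2.790×10^-3 H.
τ = L/R = (2.790×10^-3)/(196) = 1.423×10^-5 s.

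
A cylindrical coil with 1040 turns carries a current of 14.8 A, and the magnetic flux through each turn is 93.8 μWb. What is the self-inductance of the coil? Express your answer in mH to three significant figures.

L ≈ 6.59 mH

Self-inductance is defined by L = NΦ_B/I (flux linkage over current).
L = (1040)(9.380×10^-5 Wb)/(14.8 A) = 6.591×10^-3 H.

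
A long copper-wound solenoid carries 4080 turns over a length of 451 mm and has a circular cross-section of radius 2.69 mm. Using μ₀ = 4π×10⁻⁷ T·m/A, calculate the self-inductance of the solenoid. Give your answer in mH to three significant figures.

L ≈ 1.05 mH

A = πr² = π(2.690×10^-3 m)² = 2.273×10^-5 m².
For a long solenoid, L = μ₀N²A/ℓ.
L = (4π×10⁻⁷)(4080)²(2.273×10^-5)/(0.451 m) = 1.054×10^-3 H.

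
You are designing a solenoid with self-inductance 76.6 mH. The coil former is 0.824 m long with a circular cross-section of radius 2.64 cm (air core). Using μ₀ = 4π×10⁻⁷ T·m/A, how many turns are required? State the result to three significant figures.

A = πr² = π(2.640×10^-2 m)² = 2.190×10^-3 m².
From L = μ₀N²A/ℓ, N = √(Lℓ / (μ₀A)).
N = √[(7.660×10^-2)(0.824) / ((4π×10⁻⁷)×2.190×10^-3)] = √(2.294×10^7) ≈ 4789.5.

N ≈ 4790 turns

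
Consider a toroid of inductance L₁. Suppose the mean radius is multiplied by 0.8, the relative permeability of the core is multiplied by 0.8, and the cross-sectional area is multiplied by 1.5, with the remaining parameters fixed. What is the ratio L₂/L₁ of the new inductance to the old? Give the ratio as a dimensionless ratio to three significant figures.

For a toroid, L ∝ μᵣN²A/R.
L₂/L₁ = (0.8)^-1 × (0.8) × (1.5) = 1.50.

L₂/L₁ = 1.50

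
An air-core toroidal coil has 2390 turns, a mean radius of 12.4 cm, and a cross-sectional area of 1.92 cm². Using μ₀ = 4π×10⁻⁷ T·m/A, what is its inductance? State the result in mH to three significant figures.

For a thin toroid, L = μ₀N²A/(2πR).
L = (4π×10⁻⁷)(2390)²(1.920×10^-4) / (2π×0.124 m) = 1.769×10^-3 H.

L ≈ 1.77 mH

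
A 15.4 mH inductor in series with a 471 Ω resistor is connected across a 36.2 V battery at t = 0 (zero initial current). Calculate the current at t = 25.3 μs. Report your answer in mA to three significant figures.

I ≈ 41.4 mA

τ = L/R = 1.540×10^-2/471 = 3.270×10^-5 s; final current I_∞ = ε/R = 36.2/471 = 7.686×10^-2 A.
I(t) = I_∞(1 − e^(−t/τ)) with t/τ = 0.774.
I = (7.686×10^-2)(1 − e^(−0.774)) = 4.141×10^-2 A.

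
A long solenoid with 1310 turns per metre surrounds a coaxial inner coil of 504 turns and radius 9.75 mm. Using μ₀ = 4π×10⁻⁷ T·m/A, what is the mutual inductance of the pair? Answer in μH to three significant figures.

The outer solenoid produces a uniform field B₁ = μ₀n₁I₁ across the inner coil,
so the flux linkage is N₂Φ = N₂B₁A₂ = μ₀n₁N₂A₂·I₁, giving M = μ₀n₁N₂A₂.
A₂ = πr² = π(9.750×10^-3 m)² = 2.986×10^-4 m².
M = (4π×10⁻⁷)(1310)(504)(2.986×10^-4) = 2.478×10^-4 H.

M ≈ 248 μH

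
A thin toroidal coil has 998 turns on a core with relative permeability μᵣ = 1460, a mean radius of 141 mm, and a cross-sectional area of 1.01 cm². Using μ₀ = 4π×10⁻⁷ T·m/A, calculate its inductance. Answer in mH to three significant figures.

For a thin toroid, L = μ₀μᵣN²A/(2πR).
L = (4π×10⁻⁷)(1460)(998)²(1.010×10^-4) / (2π×0.141 m) = 0.2083 H.

L ≈ 208 mH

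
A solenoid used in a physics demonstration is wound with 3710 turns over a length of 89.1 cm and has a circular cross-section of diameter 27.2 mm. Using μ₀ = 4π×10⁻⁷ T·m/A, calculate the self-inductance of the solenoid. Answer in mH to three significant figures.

A = π(d/2)² = π(1.360×10^-2 m)² = 5.811×10^-4 m².
For a long solenoid, L = μ₀N²A/ℓ.
L = (4π×10⁻⁷)(3710)²(5.811×10^-4)/(0.891 m) = 1.128×10^-2 H.

L ≈ 11.3 mH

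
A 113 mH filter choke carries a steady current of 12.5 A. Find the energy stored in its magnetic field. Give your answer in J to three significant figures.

U ≈ 8.83 J

Stored magnetic energy: U = ½LI².
U = ½(0.113 H)(12.5 A)² = 8.828 J.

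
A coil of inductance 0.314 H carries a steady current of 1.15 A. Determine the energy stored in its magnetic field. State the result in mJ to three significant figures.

U ≈ 208 mJ

Stored magnetic energy: U = ½LI².
U = ½(0.314 H)(1.15 A)² = 0.2076 J.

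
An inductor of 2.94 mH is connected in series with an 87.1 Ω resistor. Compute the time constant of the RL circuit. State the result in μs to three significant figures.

τ ≈ 33.8 μs

τ = L/R = (2.940×10^-3 H)/(87.1 Ω) = 3.375×10^-5 s.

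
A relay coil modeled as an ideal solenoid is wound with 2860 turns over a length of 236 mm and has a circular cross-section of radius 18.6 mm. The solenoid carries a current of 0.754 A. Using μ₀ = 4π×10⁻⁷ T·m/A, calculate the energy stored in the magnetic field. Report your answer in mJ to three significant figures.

U ≈ 13.5 mJ

A = πr² = π(1.860×10^-2 m)² = 1.087×10^-3 m².
L = μ₀N²A/ℓ = (4π×10⁻⁷)(2860)²(1.087×10^-3)/(0.236) = 4.734×10^-2 H.
U = ½LI² = ½(4.734×10^-2)(0.754)² = 1.346×10^-2 J.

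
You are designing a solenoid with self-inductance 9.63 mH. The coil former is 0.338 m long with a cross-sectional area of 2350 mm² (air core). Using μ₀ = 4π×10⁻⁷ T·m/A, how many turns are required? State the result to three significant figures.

N ≈ 1050 turns

A = 2350 mm² = 2.350×10^-3 m².
From L = μ₀N²A/ℓ, N = √(Lℓ / (μ₀A)).
N = √[(9.630×10^-3)(0.338) / ((4π×10⁻⁷)×2.350×10^-3)] = √(1.102×10^6) ≈ 1049.9.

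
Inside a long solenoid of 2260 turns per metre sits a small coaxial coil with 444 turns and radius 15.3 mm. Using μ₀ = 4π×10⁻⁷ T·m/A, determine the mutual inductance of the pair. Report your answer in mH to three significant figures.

M ≈ 0.927 mH

The outer solenoid produces a uniform field B₁ = μ₀n₁I₁ across the inner coil,
so the flux linkage is N₂Φ = N₂B₁A₂ = μ₀n₁N₂A₂·I₁, giving M = μ₀n₁N₂A₂.
A₂ = πr² = π(1.530×10^-2 m)² = 7.354×10^-4 m².
M = (4π×10⁻⁷)(2260)(444)(7.354×10^-4) = 9.273×10^-4 H.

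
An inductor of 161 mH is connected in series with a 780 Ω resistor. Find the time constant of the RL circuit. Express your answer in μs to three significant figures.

τ = L/R = (0.161 H)/(780 Ω) = 2.064×10^-4 s.

τ ≈ 206 μs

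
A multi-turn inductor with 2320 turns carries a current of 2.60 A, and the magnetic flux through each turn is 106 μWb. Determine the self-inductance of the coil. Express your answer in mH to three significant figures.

L ≈ 94.6 mH

Self-inductance is defined by L = NΦ_B/I (flux linkage over current).
L = (2320)(1.060×10^-4 Wb)/(2.60 A) = 9.458×10^-2 H.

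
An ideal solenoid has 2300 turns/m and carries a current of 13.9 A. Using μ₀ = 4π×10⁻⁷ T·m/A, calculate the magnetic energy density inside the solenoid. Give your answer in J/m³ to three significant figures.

B = μ₀nI = (4π×10⁻⁷)(2.300×10^3)(13.9) = 4.017×10^-2 T.
u = B²/(2μ₀) = (4.017×10^-2)²/(2×4π×10⁻⁷) = 642.2 J/m³.

u ≈ 642 J/m³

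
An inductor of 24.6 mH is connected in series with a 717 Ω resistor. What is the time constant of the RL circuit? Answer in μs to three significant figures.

τ ≈ 34.3 μs

τ = L/R = (2.460×10^-2 H)/(717 Ω) = 3.431×10^-5 s.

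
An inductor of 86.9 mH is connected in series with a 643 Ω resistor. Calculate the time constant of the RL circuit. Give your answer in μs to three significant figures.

τ ≈ 135 μs

τ = L/R = (8.690×10^-2 H)/(643 Ω) = 1.351×10^-4 s.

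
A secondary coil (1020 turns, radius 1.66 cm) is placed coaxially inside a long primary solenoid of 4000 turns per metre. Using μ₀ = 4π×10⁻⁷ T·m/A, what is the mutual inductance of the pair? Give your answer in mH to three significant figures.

The outer solenoid produces a uniform field B₁ = μ₀n₁I₁ across the inner coil,
so the flux linkage is N₂Φ = N₂B₁A₂ = μ₀n₁N₂A₂·I₁, giving M = μ₀n₁N₂A₂.
A₂ = πr² = π(1.660×10^-2 m)² = 8.657×10^-4 m².
M = (4π×10⁻⁷)(4000)(1020)(8.657×10^-4) = 4.438×10^-3 H.

M ≈ 4.44 mH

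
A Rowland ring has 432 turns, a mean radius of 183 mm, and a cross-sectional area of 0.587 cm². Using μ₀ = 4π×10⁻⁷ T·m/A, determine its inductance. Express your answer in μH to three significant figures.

For a thin toroid, L = μ₀N²A/(2πR).
L = (4π×10⁻⁷)(432)²(5.870×10^-5) / (2π×0.183 m) = 1.197×10^-5 H.

L ≈ 12.0 μH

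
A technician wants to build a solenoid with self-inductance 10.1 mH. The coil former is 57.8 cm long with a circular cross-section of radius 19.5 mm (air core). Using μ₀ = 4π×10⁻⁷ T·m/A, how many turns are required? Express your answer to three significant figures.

A = πr² = π(1.950×10^-2 m)² = 1.1946×10^-3 m².
From L = μ₀N²A/ℓ, N = √(Lℓ / (μ₀A)).
N = √[(1.010×10^-2)(0.578) / ((4π×10⁻⁷)×1.1946×10^-3)] = √(3.889×10^6) ≈ 1972.0.

N ≈ 1970 turns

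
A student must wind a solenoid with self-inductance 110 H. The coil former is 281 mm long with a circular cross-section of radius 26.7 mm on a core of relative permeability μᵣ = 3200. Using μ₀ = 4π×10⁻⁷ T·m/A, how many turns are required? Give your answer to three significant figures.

N ≈ 1850 turns

A = πr² = π(2.670×10^-2 m)² = 2.240×10^-3 m².
From L = μ₀μᵣN²A/ℓ, N = √(Lℓ / (μ₀μᵣA)).
N = √[(110)(0.281) / ((4π×10⁻⁷)(3200)×2.240×10^-3)] = √(3.432×10^6) ≈ 1852.6.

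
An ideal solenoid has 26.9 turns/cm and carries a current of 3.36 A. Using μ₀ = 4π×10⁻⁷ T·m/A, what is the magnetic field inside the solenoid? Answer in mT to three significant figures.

Inside a long solenoid, B = μ₀nI.
B = (4π×10⁻⁷)(2.690×10^3 m⁻¹)(3.36 A) = 1.136×10^-2 T.

B ≈ 11.4 mT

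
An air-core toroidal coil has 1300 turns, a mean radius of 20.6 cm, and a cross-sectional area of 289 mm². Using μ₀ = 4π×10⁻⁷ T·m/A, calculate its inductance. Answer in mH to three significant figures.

For a thin toroid, L = μ₀N²A/(2πR).
L = (4π×10⁻⁷)(1300)²(2.890×10^-4) / (2π×0.206 m) = 4.742×10^-4 H.

L ≈ 0.474 mH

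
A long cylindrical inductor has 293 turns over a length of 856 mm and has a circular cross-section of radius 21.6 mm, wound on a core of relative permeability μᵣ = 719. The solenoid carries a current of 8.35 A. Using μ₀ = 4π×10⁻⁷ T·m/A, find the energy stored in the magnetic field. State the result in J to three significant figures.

U ≈ 4.63 J

A = πr² = π(2.160×10^-2 m)² = 1.466×10^-3 m².
L = μ₀μᵣN²A/ℓ = (4π×10⁻⁷)(719)(293)²(1.466×10^-3)/(0.856) = 0.1328 H.
U = ½LI² = ½(0.1328)(8.35)² = 4.63 J.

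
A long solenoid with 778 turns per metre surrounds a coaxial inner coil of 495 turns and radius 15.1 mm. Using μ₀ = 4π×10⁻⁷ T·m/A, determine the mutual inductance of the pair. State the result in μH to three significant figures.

M ≈ 347 μH

The outer solenoid produces a uniform field B₁ = μ₀n₁I₁ across the inner coil,
so the flux linkage is N₂Φ = N₂B₁A₂ = μ₀n₁N₂A₂·I₁, giving M = μ₀n₁N₂A₂.
A₂ = πr² = π(1.510×10^-2 m)² = 7.163×10^-4 m².
M = (4π×10⁻⁷)(778)(495)(7.163×10^-4) = 3.467×10^-4 H.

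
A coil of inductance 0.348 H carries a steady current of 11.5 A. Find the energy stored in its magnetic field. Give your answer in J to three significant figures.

Stored magnetic energy: U = ½LI².
U = ½(0.348 H)(11.5 A)² = 23.01 J.

U ≈ 23.0 J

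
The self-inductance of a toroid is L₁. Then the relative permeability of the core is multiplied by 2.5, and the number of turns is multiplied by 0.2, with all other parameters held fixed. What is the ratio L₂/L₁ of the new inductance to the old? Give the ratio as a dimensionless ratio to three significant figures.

For a toroid, L ∝ μᵣN²A/R.
L₂/L₁ = (2.5) × (0.2)^2 = 0.100.

L₂/L₁ = 0.100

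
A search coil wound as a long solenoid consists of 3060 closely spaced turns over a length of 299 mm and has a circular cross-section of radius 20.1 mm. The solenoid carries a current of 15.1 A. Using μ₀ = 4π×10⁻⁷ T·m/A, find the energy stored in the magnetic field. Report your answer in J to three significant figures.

U ≈ 5.69 J

A = πr² = π(2.010×10^-2 m)² = 1.269×10^-3 m².
L = μ₀N²A/ℓ = (4π×10⁻⁷)(3060)²(1.269×10^-3)/(0.299) = 4.9949×10^-2 H.
U = ½LI² = ½(4.9949×10^-2)(15.1)² = 5.694 J.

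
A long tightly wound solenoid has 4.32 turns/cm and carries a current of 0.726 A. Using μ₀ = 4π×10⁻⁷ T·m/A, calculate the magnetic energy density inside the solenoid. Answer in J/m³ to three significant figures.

B = μ₀nI = (4π×10⁻⁷)(432)(0.726) = 3.941×10^-4 T.
u = B²/(2μ₀) = (3.941×10^-4)²/(2×4π×10⁻⁷) = 6.180×10^-2 J/m³.

u ≈ 0.0618 J/m³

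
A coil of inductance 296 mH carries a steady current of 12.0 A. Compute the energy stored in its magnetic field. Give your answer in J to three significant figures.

U ≈ 21.3 J

Stored magnetic energy: U = ½LI².
U = ½(0.296 H)(12.0 A)² = 21.31 J.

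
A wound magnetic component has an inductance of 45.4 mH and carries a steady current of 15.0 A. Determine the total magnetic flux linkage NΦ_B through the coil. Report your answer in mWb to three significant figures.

NΦ_B ≈ 681 mWb

From L = NΦ_B/I, the flux linkage is NΦ_B = LI.
NΦ_B = (4.540×10^-2 H)(15.0 A) = 0.681 Wb.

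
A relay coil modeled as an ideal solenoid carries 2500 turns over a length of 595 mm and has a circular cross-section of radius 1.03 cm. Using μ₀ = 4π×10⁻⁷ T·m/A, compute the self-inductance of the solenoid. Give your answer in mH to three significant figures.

A = πr² = π(1.030×10^-2 m)² = 3.333×10^-4 m².
For a long solenoid, L = μ₀N²A/ℓ.
L = (4π×10⁻⁷)(2500)²(3.333×10^-4)/(0.595 m) = 4.399×10^-3 H.

L ≈ 4.40 mH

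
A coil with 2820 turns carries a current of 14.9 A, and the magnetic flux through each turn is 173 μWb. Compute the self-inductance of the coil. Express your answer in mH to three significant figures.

Self-inductance is defined by L = NΦ_B/I (flux linkage over current).
L = (2820)(1.730×10^-4 Wb)/(14.9 A) = 3.274×10^-2 H.

L ≈ 32.7 mH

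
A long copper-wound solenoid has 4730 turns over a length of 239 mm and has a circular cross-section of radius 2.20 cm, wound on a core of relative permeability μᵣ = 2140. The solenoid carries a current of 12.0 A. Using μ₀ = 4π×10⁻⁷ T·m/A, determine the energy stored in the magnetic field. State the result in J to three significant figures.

U ≈ 27600 J

A = πr² = π(2.200×10^-2 m)² = 1.521×10^-3 m².
L = μ₀μᵣN²A/ℓ = (4π×10⁻⁷)(2140)(4730)²(1.521×10^-3)/(0.239) = 382.8 H.
U = ½LI² = ½(382.8)(12.0)² = 2.756×10^4 J.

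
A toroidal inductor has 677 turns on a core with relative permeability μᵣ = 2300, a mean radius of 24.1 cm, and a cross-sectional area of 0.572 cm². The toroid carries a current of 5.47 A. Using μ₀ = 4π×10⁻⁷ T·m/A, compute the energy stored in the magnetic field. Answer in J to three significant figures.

U ≈ 0.749 J

L = μ₀μᵣN²A/(2πR) = (4π×10⁻⁷)(2300)(677)²(5.720×10^-5)/(2π×0.241) = 5.004×10^-2 H.
U = ½LI² = ½(5.004×10^-2)(5.47)² = 0.7486 J.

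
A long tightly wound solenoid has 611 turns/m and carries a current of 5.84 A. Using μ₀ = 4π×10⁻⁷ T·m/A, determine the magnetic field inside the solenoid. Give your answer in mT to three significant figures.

B ≈ 4.48 mT

Inside a long solenoid, B = μ₀nI.
B = (4π×10⁻⁷)(611 m⁻¹)(5.84 A) = 4.484×10^-3 T.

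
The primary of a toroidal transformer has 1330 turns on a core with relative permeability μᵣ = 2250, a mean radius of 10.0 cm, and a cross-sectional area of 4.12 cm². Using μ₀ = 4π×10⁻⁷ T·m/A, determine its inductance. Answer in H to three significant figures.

For a thin toroid, L = μ₀μᵣN²A/(2πR).
L = (4π×10⁻⁷)(2250)(1330)²(4.120×10^-4) / (2π×0.1 m) = 3.28 H.

L ≈ 3.28 H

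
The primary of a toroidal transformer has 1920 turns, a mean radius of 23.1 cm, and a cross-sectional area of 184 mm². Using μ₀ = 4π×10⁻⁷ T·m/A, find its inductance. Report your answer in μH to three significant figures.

L ≈ 587 μH

For a thin toroid, L = μ₀N²A/(2πR).
L = (4π×10⁻⁷)(1920)²(1.840×10^-4) / (2π×0.231 m) = 5.873×10^-4 H.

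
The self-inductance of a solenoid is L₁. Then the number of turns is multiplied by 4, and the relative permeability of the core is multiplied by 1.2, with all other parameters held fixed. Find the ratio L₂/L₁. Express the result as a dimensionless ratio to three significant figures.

For a solenoid, L ∝ μᵣN²A/ℓ.
L₂/L₁ = (4)^2 × (1.2) = 19.2.

L₂/L₁ = 19.2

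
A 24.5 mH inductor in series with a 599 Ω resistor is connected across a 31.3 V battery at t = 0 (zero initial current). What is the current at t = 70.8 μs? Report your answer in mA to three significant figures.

τ = L/R = 2.450×10^-2/599 = 4.090×10^-5 s; final current I_∞ = ε/R = 31.3/599 = 5.225×10^-2 A.
I(t) = I_∞(1 − e^(−t/τ)) with t/τ = 1.731.
I = (5.225×10^-2)(1 − e^(−1.731)) = 4.300×10^-2 A.

I ≈ 43.0 mA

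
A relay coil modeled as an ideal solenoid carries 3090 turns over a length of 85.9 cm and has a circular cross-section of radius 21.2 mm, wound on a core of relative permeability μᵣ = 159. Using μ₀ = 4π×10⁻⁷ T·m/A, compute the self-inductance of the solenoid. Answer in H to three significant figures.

A = πr² = π(2.120×10^-2 m)² = 1.412×10^-3 m².
For a long solenoid, L = μ₀μᵣN²A/ℓ.
L = (4π×10⁻⁷)(159)(3090)²(1.412×10^-3)/(0.859 m) = 3.136 H.

L ≈ 3.14 H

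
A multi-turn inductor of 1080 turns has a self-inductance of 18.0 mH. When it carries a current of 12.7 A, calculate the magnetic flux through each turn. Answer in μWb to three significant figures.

From L = NΦ_B/I, the flux per turn is Φ_B = LI/N.
Φ_B = (1.800×10^-2 H)(12.7 A)/1080 = 2.117×10^-4 Wb.

Φ_B ≈ 212 μWb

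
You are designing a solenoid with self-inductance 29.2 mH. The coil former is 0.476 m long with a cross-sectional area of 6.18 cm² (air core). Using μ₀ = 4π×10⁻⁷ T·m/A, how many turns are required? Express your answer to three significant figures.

A = 6.18 cm² = 6.180×10^-4 m².
From L = μ₀N²A/ℓ, N = √(Lℓ / (μ₀A)).
N = √[(2.920×10^-2)(0.476) / ((4π×10⁻⁷)×6.180×10^-4)] = √(1.790×10^7) ≈ 4230.5.

N ≈ 4230 turns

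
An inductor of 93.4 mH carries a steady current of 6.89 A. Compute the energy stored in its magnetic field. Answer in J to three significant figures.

U ≈ 2.22 J

Stored magnetic energy: U = ½LI².
U = ½(9.340×10^-2 H)(6.89 A)² = 2.217 J.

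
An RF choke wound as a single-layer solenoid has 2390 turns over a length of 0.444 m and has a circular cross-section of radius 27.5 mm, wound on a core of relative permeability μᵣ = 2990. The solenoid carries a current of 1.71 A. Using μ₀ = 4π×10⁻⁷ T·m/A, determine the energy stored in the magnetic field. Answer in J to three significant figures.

A = πr² = π(2.750×10^-2 m)² = 2.376×10^-3 m².
L = μ₀μᵣN²A/ℓ = (4π×10⁻⁷)(2990)(2390)²(2.376×10^-3)/(0.444) = 114.8 H.
U = ½LI² = ½(114.8)(1.71)² = 167.9 J.

U ≈ 168 J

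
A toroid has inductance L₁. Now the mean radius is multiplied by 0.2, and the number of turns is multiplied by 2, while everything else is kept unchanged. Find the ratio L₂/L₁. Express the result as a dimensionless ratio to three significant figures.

For a toroid, L ∝ μᵣN²A/R.
L₂/L₁ = (0.2)^-1 × (2)^2 = 20.0.

L₂/L₁ = 20.0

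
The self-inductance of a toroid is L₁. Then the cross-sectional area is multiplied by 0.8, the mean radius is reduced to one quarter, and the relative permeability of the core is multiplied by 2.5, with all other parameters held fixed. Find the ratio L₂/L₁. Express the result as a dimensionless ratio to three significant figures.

L₂/L₁ = 8.00

For a toroid, L ∝ μᵣN²A/R.
L₂/L₁ = (0.8) × (0.25)^-1 × (2.5) = 8.00.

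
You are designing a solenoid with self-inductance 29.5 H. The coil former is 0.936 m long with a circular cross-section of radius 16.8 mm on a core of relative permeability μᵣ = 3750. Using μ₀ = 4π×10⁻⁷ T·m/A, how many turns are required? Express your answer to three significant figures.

N ≈ 2570 turns

A = πr² = π(1.680×10^-2 m)² = 8.867×10^-4 m².
From L = μ₀μᵣN²A/ℓ, N = √(Lℓ / (μ₀μᵣA)).
N = √[(29.5)(0.936) / ((4π×10⁻⁷)(3750)×8.867×10^-4)] = √(6.608×10^6) ≈ 2570.7.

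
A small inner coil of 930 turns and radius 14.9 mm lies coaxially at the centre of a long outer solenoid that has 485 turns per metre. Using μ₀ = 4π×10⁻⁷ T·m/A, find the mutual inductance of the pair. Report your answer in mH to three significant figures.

The outer solenoid produces a uniform field B₁ = μ₀n₁I₁ across the inner coil,
so the flux linkage is N₂Φ = N₂B₁A₂ = μ₀n₁N₂A₂·I₁, giving M = μ₀n₁N₂A₂.
A₂ = πr² = π(1.490×10^-2 m)² = 6.9746×10^-4 m².
M = (4π×10⁻⁷)(485)(930)(6.9746×10^-4) = 3.953×10^-4 H.

M ≈ 0.395 mH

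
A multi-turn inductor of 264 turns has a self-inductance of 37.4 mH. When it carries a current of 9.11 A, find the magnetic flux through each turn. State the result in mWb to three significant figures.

Φ_B ≈ 1.29 mWb

From L = NΦ_B/I, the flux per turn is Φ_B = LI/N.
Φ_B = (3.740×10^-2 H)(9.11 A)/264 = 1.291×10^-3 Wb.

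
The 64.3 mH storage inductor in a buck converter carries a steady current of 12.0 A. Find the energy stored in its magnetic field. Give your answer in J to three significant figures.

U ≈ 4.63 J

Stored magnetic energy: U = ½LI².
U = ½(6.430×10^-2 H)(12.0 A)² = 4.63 J.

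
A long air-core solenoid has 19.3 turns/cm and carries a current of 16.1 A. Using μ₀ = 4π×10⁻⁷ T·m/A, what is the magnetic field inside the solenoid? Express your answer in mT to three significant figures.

Inside a long solenoid, B = μ₀nI.
B = (4π×10⁻⁷)(1.930×10^3 m⁻¹)(16.1 A) = 3.9047×10^-2 T.

B ≈ 39.0 mT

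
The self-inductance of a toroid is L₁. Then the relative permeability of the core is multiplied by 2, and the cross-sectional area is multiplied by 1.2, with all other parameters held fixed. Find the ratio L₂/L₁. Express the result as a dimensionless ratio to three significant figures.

L₂/L₁ = 2.40

For a toroid, L ∝ μᵣN²A/R.
L₂/L₁ = (2) × (1.2) = 2.40.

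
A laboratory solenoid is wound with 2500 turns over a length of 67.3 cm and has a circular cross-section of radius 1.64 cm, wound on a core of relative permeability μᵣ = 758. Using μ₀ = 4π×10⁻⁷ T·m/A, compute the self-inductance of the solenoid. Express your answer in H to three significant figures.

A = πr² = π(1.640×10^-2 m)² = 8.450×10^-4 m².
For a long solenoid, L = μ₀μᵣN²A/ℓ.
L = (4π×10⁻⁷)(758)(2500)²(8.450×10^-4)/(0.673 m) = 7.474 H.

L ≈ 7.47 H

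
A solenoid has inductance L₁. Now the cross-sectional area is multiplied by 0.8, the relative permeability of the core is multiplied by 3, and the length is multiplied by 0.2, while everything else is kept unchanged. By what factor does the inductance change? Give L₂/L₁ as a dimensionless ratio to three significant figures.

L₂/L₁ = 12.0

For a solenoid, L ∝ μᵣN²A/ℓ.
L₂/L₁ = (0.8) × (3) × (0.2)^-1 = 12.0.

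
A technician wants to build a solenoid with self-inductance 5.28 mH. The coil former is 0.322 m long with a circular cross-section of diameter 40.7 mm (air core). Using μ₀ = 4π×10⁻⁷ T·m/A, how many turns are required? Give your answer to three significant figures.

N ≈ 1020 turns

A = π(d/2)² = π(2.035×10^-2 m)² = 1.301×10^-3 m².
From L = μ₀N²A/ℓ, N = √(Lℓ / (μ₀A)).
N = √[(5.280×10^-3)(0.322) / ((4π×10⁻⁷)×1.301×10^-3)] = √(1.040×10^6) ≈ 1019.8.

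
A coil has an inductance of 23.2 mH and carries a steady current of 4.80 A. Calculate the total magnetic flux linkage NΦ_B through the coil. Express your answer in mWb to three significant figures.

From L = NΦ_B/I, the flux linkage is NΦ_B = LI.
NΦ_B = (2.320×10^-2 H)(4.80 A) = 0.1114 Wb.

NΦ_B ≈ 111 mWb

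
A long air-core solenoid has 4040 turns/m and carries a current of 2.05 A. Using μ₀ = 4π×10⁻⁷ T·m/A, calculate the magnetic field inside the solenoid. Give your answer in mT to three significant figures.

Inside a long solenoid, B = μ₀nI.
B = (4π×10⁻⁷)(4.040×10^3 m⁻¹)(2.05 A) = 1.041×10^-2 T.

B ≈ 10.4 mT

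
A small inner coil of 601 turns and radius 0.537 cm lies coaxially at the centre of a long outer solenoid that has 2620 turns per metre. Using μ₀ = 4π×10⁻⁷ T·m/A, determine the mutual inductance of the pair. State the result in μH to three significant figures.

M ≈ 179 μH

The outer solenoid produces a uniform field B₁ = μ₀n₁I₁ across the inner coil,
so the flux linkage is N₂Φ = N₂B₁A₂ = μ₀n₁N₂A₂·I₁, giving M = μ₀n₁N₂A₂.
A₂ = πr² = π(5.370×10^-3 m)² = 9.059×10^-5 m².
M = (4π×10⁻⁷)(2620)(601)(9.059×10^-5) = 1.793×10^-4 H.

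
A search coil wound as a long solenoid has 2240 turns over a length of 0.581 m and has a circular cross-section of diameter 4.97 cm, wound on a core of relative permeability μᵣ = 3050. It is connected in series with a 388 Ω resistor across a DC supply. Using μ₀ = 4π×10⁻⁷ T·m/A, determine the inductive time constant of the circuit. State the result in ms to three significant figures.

τ ≈ 166 ms

A = π(d/2)² = π(2.485×10^-2 m)² = 1.940×10^-3 m².
L = μ₀μᵣN²A/ℓ = (4π×10⁻⁷)(3050)(2240)²(1.940×10^-3)/(0.581) = 64.21 H.
τ = L/R = (64.21)/(388) = 0.1655 s.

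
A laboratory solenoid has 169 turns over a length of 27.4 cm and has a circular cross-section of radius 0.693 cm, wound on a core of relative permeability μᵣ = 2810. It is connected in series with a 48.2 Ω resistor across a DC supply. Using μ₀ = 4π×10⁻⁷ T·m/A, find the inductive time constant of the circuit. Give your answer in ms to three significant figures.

τ ≈ 1.15 ms

A = πr² = π(6.930×10^-3 m)² = 1.509×10^-4 m².
L = μ₀μᵣN²A/ℓ = (4π×10⁻⁷)(2810)(169)²(1.509×10^-4)/(0.274) = 5.553×10^-2 H.
τ = L/R = (5.553×10^-2)/(48.2) = 1.152×10^-3 s.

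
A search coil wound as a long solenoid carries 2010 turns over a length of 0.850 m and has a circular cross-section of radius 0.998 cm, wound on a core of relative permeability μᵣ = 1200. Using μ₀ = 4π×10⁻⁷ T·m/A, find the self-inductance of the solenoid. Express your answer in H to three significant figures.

A = πr² = π(9.980×10^-3 m)² = 3.129×10^-4 m².
For a long solenoid, L = μ₀μᵣN²A/ℓ.
L = (4π×10⁻⁷)(1200)(2010)²(3.129×10^-4)/(0.85 m) = 2.243 H.

L ≈ 2.24 H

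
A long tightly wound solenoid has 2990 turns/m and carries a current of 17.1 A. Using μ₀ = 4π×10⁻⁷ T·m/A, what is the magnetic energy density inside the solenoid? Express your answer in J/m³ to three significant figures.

u ≈ 1640 J/m³

B = μ₀nI = (4π×10⁻⁷)(2.990×10^3)(17.1) = 6.425×10^-2 T.
u = B²/(2μ₀) = (6.425×10^-2)²/(2×4π×10⁻⁷) = 1.643×10^3 J/m³.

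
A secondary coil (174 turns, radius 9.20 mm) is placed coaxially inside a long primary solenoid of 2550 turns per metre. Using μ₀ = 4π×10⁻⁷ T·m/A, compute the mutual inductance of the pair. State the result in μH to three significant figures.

The outer solenoid produces a uniform field B₁ = μ₀n₁I₁ across the inner coil,
so the flux linkage is N₂Φ = N₂B₁A₂ = μ₀n₁N₂A₂·I₁, giving M = μ₀n₁N₂A₂.
A₂ = πr² = π(9.200×10^-3 m)² = 2.659×10^-4 m².
M = (4π×10⁻⁷)(2550)(174)(2.659×10^-4) = 1.483×10^-4 H.

M ≈ 148 μH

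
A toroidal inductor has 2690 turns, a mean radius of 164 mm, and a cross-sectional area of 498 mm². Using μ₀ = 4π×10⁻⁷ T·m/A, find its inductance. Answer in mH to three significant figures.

L ≈ 4.39 mH

For a thin toroid, L = μ₀N²A/(2πR).
L = (4π×10⁻⁷)(2690)²(4.980×10^-4) / (2π×0.164 m) = 4.3946×10^-3 H.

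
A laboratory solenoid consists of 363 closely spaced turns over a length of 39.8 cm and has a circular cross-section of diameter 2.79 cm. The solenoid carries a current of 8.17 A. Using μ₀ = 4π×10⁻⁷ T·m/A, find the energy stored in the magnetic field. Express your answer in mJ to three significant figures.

A = π(d/2)² = π(1.395×10^-2 m)² = 6.114×10^-4 m².
L = μ₀N²A/ℓ = (4π×10⁻⁷)(363)²(6.114×10^-4)/(0.398) = 2.544×10^-4 H.
U = ½LI² = ½(2.544×10^-4)(8.17)² = 8.489×10^-3 J.

U ≈ 8.49 mJ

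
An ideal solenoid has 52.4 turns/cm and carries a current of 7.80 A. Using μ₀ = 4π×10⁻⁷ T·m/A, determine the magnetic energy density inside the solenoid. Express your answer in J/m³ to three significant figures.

u ≈ 1050 J/m³

B = μ₀nI = (4π×10⁻⁷)(5.240×10^3)(7.80) = 5.136×10^-2 T.
u = B²/(2μ₀) = (5.136×10^-2)²/(2×4π×10⁻⁷) = 1.050×10^3 J/m³.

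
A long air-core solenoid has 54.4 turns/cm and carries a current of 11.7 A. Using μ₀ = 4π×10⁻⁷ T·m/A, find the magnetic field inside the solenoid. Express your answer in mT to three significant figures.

Inside a long solenoid, B = μ₀nI.
B = (4π×10⁻⁷)(5.440×10^3 m⁻¹)(11.7 A) = 7.998×10^-2 T.

B ≈ 80.0 mT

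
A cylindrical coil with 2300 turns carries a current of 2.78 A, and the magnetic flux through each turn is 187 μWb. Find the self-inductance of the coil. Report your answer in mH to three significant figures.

Self-inductance is defined by L = NΦ_B/I (flux linkage over current).
L = (2300)(1.870×10^-4 Wb)/(2.78 A) = 0.1547 H.

L ≈ 155 mH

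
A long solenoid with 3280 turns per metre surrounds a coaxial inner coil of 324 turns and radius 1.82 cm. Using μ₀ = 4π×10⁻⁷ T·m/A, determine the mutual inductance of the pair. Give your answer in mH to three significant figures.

M ≈ 1.39 mH

The outer solenoid produces a uniform field B₁ = μ₀n₁I₁ across the inner coil,
so the flux linkage is N₂Φ = N₂B₁A₂ = μ₀n₁N₂A₂·I₁, giving M = μ₀n₁N₂A₂.
A₂ = πr² = π(1.820×10^-2 m)² = 1.041×10^-3 m².
M = (4π×10⁻⁷)(3280)(324)(1.041×10^-3) = 1.390×10^-3 H.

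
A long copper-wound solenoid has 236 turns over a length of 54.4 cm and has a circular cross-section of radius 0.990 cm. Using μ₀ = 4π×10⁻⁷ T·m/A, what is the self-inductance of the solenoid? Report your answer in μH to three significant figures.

L ≈ 39.6 μH

A = πr² = π(9.900×10^-3 m)² = 3.079×10^-4 m².
For a long solenoid, L = μ₀N²A/ℓ.
L = (4π×10⁻⁷)(236)²(3.079×10^-4)/(0.544 m) = 3.961×10^-5 H.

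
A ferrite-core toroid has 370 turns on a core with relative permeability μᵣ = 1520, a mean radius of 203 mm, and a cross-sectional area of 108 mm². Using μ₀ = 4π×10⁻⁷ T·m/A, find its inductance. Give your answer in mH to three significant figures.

L ≈ 22.1 mH

For a thin toroid, L = μ₀μᵣN²A/(2πR).
L = (4π×10⁻⁷)(1520)(370)²(1.080×10^-4) / (2π×0.203 m) = 2.214×10^-2 H.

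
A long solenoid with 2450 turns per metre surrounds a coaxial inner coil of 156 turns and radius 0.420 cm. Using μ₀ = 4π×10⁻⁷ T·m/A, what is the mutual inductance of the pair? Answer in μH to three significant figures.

M ≈ 26.6 μH

The outer solenoid produces a uniform field B₁ = μ₀n₁I₁ across the inner coil,
so the flux linkage is N₂Φ = N₂B₁A₂ = μ₀n₁N₂A₂·I₁, giving M = μ₀n₁N₂A₂.
A₂ = πr² = π(4.200×10^-3 m)² = 5.542×10^-5 m².
M = (4π×10⁻⁷)(2450)(156)(5.542×10^-5) = 2.662×10^-5 H.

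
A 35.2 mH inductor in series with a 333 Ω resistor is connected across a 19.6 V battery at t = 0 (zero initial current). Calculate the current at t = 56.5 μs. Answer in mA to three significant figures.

τ = L/R = 3.520×10^-2/333 = 1.057×10^-4 s; final current I_∞ = ε/R = 19.6/333 = 5.886×10^-2 A.
I(t) = I_∞(1 − e^(−t/τ)) with t/τ = 0.535.
I = (5.886×10^-2)(1 − e^(−0.535)) = 2.437×10^-2 A.

I ≈ 24.4 mA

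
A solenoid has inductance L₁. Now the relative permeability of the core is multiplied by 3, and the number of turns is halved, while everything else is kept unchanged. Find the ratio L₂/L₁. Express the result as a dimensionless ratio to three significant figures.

For a solenoid, L ∝ μᵣN²A/ℓ.
L₂/L₁ = (3) × (0.5)^2 = 0.750.

L₂/L₁ = 0.750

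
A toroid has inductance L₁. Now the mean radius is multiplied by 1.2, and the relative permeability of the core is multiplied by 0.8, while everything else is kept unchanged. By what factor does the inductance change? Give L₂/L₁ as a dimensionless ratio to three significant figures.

L₂/L₁ = 0.667

For a toroid, L ∝ μᵣN²A/R.
L₂/L₁ = (1.2)^-1 × (0.8) = 0.667.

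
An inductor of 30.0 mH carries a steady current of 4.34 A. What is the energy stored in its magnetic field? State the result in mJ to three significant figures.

Stored magnetic energy: U = ½LI².
U = ½(3.000×10^-2 H)(4.34 A)² = 0.2825 J.

U ≈ 283 mJ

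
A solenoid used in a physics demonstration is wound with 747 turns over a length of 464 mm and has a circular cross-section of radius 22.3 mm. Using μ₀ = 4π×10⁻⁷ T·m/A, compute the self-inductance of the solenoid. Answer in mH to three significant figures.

A = πr² = π(2.230×10^-2 m)² = 1.562×10^-3 m².
For a long solenoid, L = μ₀N²A/ℓ.
L = (4π×10⁻⁷)(747)²(1.562×10^-3)/(0.464 m) = 2.361×10^-3 H.

L ≈ 2.36 mH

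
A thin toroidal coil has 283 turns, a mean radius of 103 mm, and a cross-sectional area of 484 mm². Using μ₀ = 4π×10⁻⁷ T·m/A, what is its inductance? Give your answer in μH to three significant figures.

For a thin toroid, L = μ₀N²A/(2πR).
L = (4π×10⁻⁷)(283)²(4.840×10^-4) / (2π×0.103 m) = 7.527×10^-5 H.

L ≈ 75.3 μH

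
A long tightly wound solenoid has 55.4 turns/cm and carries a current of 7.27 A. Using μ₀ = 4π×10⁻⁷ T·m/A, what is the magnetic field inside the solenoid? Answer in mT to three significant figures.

B ≈ 50.6 mT

Inside a long solenoid, B = μ₀nI.
B = (4π×10⁻⁷)(5.540×10^3 m⁻¹)(7.27 A) = 5.061×10^-2 T.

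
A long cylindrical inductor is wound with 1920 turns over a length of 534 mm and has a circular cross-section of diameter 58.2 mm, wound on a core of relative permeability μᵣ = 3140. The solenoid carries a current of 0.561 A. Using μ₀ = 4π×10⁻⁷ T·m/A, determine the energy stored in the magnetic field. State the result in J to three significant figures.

A = π(d/2)² = π(2.910×10^-2 m)² = 2.660×10^-3 m².
L = μ₀μᵣN²A/ℓ = (4π×10⁻⁷)(3140)(1920)²(2.660×10^-3)/(0.534) = 72.47 H.
U = ½LI² = ½(72.47)(0.561)² = 11.4 J.

U ≈ 11.4 J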